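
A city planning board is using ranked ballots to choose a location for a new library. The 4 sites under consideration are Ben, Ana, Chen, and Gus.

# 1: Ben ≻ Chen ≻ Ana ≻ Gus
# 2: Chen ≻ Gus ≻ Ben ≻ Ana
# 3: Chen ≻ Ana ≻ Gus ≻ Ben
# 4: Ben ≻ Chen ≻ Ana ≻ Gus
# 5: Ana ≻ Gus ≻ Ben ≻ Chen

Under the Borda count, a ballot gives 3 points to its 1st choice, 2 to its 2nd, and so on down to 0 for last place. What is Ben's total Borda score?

8

Borda scores:
  Ben: 3 + 1 + 0 + 3 + 1 = 8
  Ana: 1 + 0 + 2 + 1 + 3 = 7
  Chen: 2 + 3 + 3 + 2 + 0 = 10
  Gus: 0 + 2 + 1 + 0 + 2 = 5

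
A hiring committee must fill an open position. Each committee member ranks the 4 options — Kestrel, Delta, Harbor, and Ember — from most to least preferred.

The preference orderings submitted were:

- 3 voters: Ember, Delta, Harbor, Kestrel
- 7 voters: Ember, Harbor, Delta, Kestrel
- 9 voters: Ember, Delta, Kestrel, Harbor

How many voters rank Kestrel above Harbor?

9

Ballots ranking Kestrel above Harbor: 9.
Ballots ranking Harbor above Kestrel: 3+7 = 10.
So 9 of 19 voters prefer Kestrel to Harbor.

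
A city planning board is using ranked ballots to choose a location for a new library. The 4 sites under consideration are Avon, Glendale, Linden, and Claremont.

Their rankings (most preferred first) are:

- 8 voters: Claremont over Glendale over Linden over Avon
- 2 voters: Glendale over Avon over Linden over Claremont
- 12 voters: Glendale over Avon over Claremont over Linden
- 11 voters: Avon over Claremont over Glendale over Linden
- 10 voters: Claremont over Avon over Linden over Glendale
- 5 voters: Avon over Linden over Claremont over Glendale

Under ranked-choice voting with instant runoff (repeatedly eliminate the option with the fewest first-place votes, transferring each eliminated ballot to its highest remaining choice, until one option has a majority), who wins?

Avon

Round 1: Claremont 18, Avon 16, Glendale 14, Linden 0. Linden has the fewest and is eliminated.
Round 2: Claremont 18, Avon 16, Glendale 14. Glendale has the fewest and is eliminated.
Round 3: Avon 30, Claremont 18. Avon has a majority.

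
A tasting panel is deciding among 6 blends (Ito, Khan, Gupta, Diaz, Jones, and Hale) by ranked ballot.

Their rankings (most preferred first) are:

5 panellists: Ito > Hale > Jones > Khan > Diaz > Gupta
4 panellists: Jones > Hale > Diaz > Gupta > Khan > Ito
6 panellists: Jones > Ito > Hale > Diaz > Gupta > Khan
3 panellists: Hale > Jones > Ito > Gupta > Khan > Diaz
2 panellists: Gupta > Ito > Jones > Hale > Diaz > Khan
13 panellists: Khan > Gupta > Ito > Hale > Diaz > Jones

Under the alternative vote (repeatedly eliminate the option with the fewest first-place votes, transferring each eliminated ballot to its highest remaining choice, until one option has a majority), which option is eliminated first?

Round 1: Khan 13, Jones 10, Ito 5, Hale 3, Gupta 2, Diaz 0. Diaz has the fewest and is eliminated.
Round 2: Khan 13, Jones 10, Ito 5, Hale 3, Gupta 2. Gupta has the fewest and is eliminated.
Round 3: Khan 13, Jones 10, Ito 7, Hale 3. Hale has the fewest and is eliminated.
Round 4: Khan 13, Jones 13, Ito 7. Ito has the fewest and is eliminated.
Round 5: Jones 20, Khan 13. Jones has a majority.

Diaz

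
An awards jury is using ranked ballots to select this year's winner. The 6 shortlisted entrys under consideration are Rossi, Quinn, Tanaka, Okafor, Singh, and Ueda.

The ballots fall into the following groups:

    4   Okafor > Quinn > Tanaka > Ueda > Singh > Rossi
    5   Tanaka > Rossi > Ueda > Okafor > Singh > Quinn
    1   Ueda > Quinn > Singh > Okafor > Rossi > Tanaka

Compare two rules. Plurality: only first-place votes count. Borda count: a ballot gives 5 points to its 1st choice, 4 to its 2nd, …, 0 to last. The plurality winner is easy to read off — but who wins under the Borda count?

Plurality first-place counts: Rossi 0, Quinn 0, Tanaka 5, Okafor 4, Singh 0, Ueda 1 → Tanaka.
Borda totals: Rossi 21, Quinn 20, Tanaka 37, Okafor 32, Singh 12, Ueda 28 → Tanaka.

Tanaka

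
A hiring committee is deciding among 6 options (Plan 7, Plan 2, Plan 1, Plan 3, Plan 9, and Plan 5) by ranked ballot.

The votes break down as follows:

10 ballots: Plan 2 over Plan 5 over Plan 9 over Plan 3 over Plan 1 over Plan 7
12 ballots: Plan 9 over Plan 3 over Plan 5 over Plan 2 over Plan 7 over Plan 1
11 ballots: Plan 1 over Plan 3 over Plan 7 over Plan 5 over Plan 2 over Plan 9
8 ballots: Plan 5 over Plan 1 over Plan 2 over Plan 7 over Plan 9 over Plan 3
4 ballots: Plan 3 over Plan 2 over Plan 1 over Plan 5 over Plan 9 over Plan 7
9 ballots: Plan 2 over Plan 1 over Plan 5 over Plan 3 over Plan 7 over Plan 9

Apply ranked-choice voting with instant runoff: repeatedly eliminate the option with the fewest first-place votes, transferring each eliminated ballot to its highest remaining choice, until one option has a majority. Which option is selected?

Round 1: Plan 2 19, Plan 9 12, Plan 1 11, Plan 5 8, Plan 3 4, Plan 7 0. Plan 7 has the fewest and is eliminated.
Round 2: Plan 2 19, Plan 9 12, Plan 1 11, Plan 5 8, Plan 3 4. Plan 3 has the fewest and is eliminated.
Round 3: Plan 2 23, Plan 9 12, Plan 1 11, Plan 5 8. Plan 5 has the fewest and is eliminated.
Round 4: Plan 2 23, Plan 1 19, Plan 9 12. Plan 9 has the fewest and is eliminated.
Round 5: Plan 2 35, Plan 1 19. Plan 2 has a majority.

Plan 2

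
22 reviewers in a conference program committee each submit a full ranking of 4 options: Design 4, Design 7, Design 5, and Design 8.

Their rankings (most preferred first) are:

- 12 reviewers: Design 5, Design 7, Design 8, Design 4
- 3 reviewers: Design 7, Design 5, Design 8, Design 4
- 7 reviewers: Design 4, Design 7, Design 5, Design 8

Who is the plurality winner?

Design 5

First-place vote totals:
  Design 4: 7
  Design 7: 3
  Design 5: 12
  Design 8: 0
Design 5 has the most first-place votes.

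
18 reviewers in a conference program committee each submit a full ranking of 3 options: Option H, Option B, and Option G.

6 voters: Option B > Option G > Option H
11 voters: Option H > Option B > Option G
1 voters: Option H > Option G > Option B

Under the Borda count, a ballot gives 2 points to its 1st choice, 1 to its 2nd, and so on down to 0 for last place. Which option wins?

Option H

Borda scores:
  Option H: 6·0 + 11·2 + 2 = 24
  Option B: 6·2 + 11·1 + 0 = 23
  Option G: 6·1 + 11·0 + 1 = 7
Option H has the highest total.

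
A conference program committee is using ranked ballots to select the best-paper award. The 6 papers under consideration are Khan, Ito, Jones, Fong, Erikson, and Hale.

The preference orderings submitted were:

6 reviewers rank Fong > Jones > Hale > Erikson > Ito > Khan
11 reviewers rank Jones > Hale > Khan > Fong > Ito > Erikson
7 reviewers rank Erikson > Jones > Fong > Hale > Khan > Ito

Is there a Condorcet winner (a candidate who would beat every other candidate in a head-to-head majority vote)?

Head-to-head results (24 voters total):
Khan vs Ito: Khan wins 18–6.
Khan vs Jones: Jones wins 24–0.
Khan vs Fong: Fong wins 13–11.
Khan vs Erikson: Erikson wins 13–11.
Khan vs Hale: Hale wins 24–0.
Ito vs Jones: Jones wins 24–0.
Ito vs Fong: Fong wins 24–0.
Ito vs Erikson: Erikson wins 13–11.
Ito vs Hale: Hale wins 24–0.
Jones vs Fong: Jones wins 18–6.
Jones vs Erikson: Jones wins 17–7.
Jones vs Hale: Jones wins 24–0.
Fong vs Erikson: Fong wins 17–7.
Fong vs Hale: Fong wins 13–11.
Erikson vs Hale: Hale wins 17–7.
Jones beats each rival — Khan (24–0), Ito (24–0), Fong (18–6), Erikson (17–7), Hale (24–0) — so Jones is the Condorcet winner.

Yes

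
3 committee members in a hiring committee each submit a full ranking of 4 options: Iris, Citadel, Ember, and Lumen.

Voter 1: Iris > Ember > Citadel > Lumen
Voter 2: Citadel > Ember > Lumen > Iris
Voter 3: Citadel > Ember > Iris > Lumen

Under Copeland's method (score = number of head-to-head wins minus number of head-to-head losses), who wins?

Pairwise results:
  Iris vs Citadel: Citadel wins 2–1.
  Iris vs Ember: Ember wins 2–1.
  Iris vs Lumen: Iris wins 2–1.
  Citadel vs Ember: Citadel wins 2–1.
  Citadel vs Lumen: Citadel wins 3–0.
  Ember vs Lumen: Ember wins 3–0.
Copeland scores (wins − losses):
  Iris: 1 − 2 = -1
  Citadel: 3 − 0 = 3
  Ember: 2 − 1 = 1
  Lumen: 0 − 3 = -3
Citadel has the best Copeland score.

Citadel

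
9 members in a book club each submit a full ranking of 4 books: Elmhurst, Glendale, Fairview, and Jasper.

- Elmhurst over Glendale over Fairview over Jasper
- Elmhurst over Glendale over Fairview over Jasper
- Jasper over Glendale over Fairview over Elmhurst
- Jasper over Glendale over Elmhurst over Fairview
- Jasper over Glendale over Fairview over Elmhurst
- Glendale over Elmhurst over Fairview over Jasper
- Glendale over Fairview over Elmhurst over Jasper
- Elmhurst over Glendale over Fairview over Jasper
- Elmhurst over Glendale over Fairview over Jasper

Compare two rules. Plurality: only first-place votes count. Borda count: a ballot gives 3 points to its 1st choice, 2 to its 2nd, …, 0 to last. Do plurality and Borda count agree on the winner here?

No

Plurality first-place counts: Elmhurst 4, Glendale 2, Fairview 0, Jasper 3 → Elmhurst.
Borda totals: Elmhurst 16, Glendale 20, Fairview 9, Jasper 9 → Glendale.
The two rules disagree: plurality picks Elmhurst, Borda picks Glendale.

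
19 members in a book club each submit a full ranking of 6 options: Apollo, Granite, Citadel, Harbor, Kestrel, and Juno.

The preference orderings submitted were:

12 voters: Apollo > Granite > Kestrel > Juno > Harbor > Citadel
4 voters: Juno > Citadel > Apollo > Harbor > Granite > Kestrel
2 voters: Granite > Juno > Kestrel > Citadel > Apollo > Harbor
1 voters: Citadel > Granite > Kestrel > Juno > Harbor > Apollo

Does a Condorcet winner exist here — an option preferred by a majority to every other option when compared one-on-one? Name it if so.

Apollo

Head-to-head results (19 voters total):
Apollo vs Granite: Apollo wins 16–3.
Apollo vs Citadel: Apollo wins 12–7.
Apollo vs Harbor: Apollo wins 18–1.
Apollo vs Kestrel: Apollo wins 16–3.
Apollo vs Juno: Apollo wins 12–7.
Granite vs Citadel: Granite wins 14–5.
Granite vs Harbor: Granite wins 15–4.
Granite vs Kestrel: Granite wins 19–0.
Granite vs Juno: Granite wins 15–4.
Citadel vs Harbor: Harbor wins 12–7.
Citadel vs Kestrel: Kestrel wins 14–5.
Citadel vs Juno: Juno wins 18–1.
Harbor vs Kestrel: Kestrel wins 15–4.
Harbor vs Juno: Juno wins 19–0.
Kestrel vs Juno: Kestrel wins 13–6.
Apollo beats each rival — Granite (16–3), Citadel (12–7), Harbor (18–1), Kestrel (16–3), Juno (12–7) — so Apollo is the Condorcet winner.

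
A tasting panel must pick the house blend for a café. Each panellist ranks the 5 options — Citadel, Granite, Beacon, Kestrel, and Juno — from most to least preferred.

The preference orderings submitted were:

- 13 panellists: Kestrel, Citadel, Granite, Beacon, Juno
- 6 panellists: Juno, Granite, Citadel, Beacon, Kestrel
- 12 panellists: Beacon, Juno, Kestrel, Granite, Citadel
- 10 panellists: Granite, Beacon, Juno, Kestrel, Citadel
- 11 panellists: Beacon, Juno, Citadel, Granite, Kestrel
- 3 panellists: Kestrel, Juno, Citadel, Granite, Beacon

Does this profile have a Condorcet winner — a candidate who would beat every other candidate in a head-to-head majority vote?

No

Head-to-head results (55 voters total):
Citadel vs Granite: Granite wins 28–27.
Citadel vs Beacon: Beacon wins 33–22.
Citadel vs Kestrel: Kestrel wins 38–17.
Citadel vs Juno: Juno wins 42–13.
Granite vs Beacon: Granite wins 32–23.
Granite vs Kestrel: Kestrel wins 28–27.
Granite vs Juno: Juno wins 32–23.
Beacon vs Kestrel: Beacon wins 39–16.
Beacon vs Juno: Beacon wins 46–9.
Kestrel vs Juno: Juno wins 39–16.
No candidate beats all others: Granite beats Beacon beats Kestrel beats Granite, a majority cycle.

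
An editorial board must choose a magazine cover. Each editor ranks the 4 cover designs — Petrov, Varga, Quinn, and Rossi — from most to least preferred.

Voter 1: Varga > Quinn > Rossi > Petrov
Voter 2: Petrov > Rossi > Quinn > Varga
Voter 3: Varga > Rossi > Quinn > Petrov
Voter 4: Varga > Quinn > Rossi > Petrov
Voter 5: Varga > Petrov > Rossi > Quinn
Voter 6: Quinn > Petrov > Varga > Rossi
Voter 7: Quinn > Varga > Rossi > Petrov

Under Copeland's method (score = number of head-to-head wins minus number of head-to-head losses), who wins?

Pairwise results:
  Petrov vs Varga: Varga wins 5–2.
  Petrov vs Quinn: Quinn wins 5–2.
  Petrov vs Rossi: Rossi wins 4–3.
  Varga vs Quinn: Varga wins 4–3.
  Varga vs Rossi: Varga wins 6–1.
  Quinn vs Rossi: Quinn wins 4–3.
Copeland scores (wins − losses):
  Petrov: 0 − 3 = -3
  Varga: 3 − 0 = 3
  Quinn: 2 − 1 = 1
  Rossi: 1 − 2 = -1
Varga has the best Copeland score.

Varga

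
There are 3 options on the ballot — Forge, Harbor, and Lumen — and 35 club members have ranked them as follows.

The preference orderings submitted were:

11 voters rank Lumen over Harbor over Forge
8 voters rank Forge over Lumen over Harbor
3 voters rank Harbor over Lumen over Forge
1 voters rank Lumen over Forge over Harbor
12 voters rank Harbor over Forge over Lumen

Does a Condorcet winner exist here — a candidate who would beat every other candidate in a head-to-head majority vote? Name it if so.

Head-to-head results (35 voters total):
Forge vs Harbor: Harbor wins 26–9.
Forge vs Lumen: Forge wins 20–15.
Harbor vs Lumen: Lumen wins 20–15.
No candidate beats all others: Forge beats Lumen beats Harbor beats Forge, a majority cycle.

No Condorcet winner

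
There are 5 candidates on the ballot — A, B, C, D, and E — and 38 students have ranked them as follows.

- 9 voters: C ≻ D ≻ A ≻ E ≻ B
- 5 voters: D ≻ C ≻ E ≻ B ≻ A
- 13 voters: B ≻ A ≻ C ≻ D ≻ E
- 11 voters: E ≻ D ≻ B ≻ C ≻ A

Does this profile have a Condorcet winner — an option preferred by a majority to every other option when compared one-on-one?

No

Head-to-head results (38 voters total):
A vs B: B wins 29–9.
A vs C: C wins 25–13.
A vs D: D wins 25–13.
A vs E: A wins 22–16.
B vs C: B wins 24–14.
B vs D: D wins 25–13.
B vs E: E wins 25–13.
C vs D: C wins 22–16.
C vs E: C wins 27–11.
D vs E: D wins 27–11.
No candidate beats all others: A beats E beats B beats A, a majority cycle.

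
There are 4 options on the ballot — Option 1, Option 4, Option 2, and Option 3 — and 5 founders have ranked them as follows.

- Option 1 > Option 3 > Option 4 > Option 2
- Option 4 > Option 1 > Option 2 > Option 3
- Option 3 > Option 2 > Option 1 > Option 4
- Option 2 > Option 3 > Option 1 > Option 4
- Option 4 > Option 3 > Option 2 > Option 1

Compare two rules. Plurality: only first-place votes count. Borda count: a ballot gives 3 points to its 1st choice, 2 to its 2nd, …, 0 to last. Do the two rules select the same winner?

No

Plurality first-place counts: Option 1 1, Option 4 2, Option 2 1, Option 3 1 → Option 4.
Borda totals: Option 1 7, Option 4 7, Option 2 7, Option 3 9 → Option 3.
The two rules disagree: plurality picks Option 4, Borda picks Option 3.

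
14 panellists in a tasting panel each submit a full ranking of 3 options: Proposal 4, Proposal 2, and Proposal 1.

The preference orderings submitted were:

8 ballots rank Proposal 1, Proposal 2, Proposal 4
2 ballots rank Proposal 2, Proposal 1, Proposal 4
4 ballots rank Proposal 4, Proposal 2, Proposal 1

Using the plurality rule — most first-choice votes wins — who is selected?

First-place vote totals:
  Proposal 4: 4
  Proposal 2: 2
  Proposal 1: 8
Proposal 1 has the most first-place votes.

Proposal 1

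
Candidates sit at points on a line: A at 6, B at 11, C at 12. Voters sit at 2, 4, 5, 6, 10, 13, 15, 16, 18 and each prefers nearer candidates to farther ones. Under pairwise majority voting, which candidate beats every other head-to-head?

B

With single-peaked preferences on a line, the Condorcet winner is the candidate closest to the median voter.
The median voter (position 10) is closest to B at 11.
Check: B vs A — voters closer to B: 5 of 9.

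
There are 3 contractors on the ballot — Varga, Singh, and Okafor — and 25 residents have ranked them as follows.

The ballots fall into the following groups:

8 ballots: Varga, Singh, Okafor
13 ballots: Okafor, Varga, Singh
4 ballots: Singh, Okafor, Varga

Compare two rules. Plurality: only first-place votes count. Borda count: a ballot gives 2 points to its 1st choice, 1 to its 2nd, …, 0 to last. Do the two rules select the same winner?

Plurality first-place counts: Varga 8, Singh 4, Okafor 13 → Okafor.
Borda totals: Varga 29, Singh 16, Okafor 30 → Okafor.
The two rules agree on Okafor.

Yes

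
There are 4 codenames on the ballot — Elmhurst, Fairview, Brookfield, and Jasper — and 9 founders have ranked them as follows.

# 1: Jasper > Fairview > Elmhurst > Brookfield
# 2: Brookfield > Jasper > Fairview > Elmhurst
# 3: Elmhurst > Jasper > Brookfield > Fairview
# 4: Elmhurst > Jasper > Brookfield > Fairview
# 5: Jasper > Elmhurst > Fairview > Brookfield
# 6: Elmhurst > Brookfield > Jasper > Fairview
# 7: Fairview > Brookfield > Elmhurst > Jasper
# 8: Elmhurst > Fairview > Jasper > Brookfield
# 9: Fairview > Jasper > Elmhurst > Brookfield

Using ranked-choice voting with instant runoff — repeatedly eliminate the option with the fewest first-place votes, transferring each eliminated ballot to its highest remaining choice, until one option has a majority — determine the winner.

Round 1: Elmhurst 4, Fairview 2, Jasper 2, Brookfield 1. Brookfield has the fewest and is eliminated.
Round 2: Elmhurst 4, Jasper 3, Fairview 2. Fairview has the fewest and is eliminated.
Round 3: Elmhurst 5, Jasper 4. Elmhurst has a majority.

Elmhurst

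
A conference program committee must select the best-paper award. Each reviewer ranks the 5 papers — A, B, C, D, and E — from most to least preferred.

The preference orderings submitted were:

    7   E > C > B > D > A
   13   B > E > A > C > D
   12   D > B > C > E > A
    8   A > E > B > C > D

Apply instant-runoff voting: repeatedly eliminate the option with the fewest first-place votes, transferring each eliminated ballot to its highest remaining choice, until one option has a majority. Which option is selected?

Round 1: B 13, D 12, A 8, E 7, C 0. C has the fewest and is eliminated.
Round 2: B 13, D 12, A 8, E 7. E has the fewest and is eliminated.
Round 3: B 20, D 12, A 8. A has the fewest and is eliminated.
Round 4: B 28, D 12. B has a majority.

B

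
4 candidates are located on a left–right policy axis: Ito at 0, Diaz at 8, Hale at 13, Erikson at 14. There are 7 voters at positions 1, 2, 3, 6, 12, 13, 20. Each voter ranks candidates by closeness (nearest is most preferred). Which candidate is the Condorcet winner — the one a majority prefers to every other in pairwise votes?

Diaz

With single-peaked preferences on a line, the Condorcet winner is the candidate closest to the median voter.
The median voter (position 6) is closest to Diaz at 8.
Check: Diaz vs Hale — voters closer to Diaz: 4 of 7.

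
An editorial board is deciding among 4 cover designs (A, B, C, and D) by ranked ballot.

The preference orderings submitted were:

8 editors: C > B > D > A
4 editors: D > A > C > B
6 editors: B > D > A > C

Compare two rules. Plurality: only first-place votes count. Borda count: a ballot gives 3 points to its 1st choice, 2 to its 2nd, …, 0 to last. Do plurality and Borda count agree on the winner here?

Plurality first-place counts: A 0, B 6, C 8, D 4 → C.
Borda totals: A 14, B 34, C 28, D 32 → B.
The two rules disagree: plurality picks C, Borda picks B.

No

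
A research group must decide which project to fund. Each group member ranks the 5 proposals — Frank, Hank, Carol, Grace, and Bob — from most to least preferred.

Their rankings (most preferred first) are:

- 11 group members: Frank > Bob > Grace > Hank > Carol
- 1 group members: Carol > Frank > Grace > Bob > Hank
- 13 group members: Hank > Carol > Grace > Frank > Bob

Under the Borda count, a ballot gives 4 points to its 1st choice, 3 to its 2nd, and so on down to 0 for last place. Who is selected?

Hank

Borda scores:
  Frank: 11·4 + 3 + 13·1 = 60
  Hank: 11·1 + 0 + 13·4 = 63
  Carol: 11·0 + 4 + 13·3 = 43
  Grace: 11·2 + 2 + 13·2 = 50
  Bob: 11·3 + 1 + 13·0 = 34
Hank has the highest total.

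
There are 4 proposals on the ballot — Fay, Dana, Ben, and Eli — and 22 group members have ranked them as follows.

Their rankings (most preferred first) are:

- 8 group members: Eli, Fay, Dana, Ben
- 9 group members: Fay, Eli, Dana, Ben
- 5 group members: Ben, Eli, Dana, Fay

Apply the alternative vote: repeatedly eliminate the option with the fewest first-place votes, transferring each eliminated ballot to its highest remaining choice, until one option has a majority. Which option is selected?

Eli

Round 1: Fay 9, Eli 8, Ben 5, Dana 0. Dana has the fewest and is eliminated.
Round 2: Fay 9, Eli 8, Ben 5. Ben has the fewest and is eliminated.
Round 3: Eli 13, Fay 9. Eli has a majority.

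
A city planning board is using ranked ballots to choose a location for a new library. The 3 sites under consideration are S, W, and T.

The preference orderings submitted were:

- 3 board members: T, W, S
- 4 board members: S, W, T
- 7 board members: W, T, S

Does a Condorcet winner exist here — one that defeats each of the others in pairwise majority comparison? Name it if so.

W

Head-to-head results (14 voters total):
S vs W: W wins 10–4.
S vs T: T wins 10–4.
W vs T: W wins 11–3.
W beats each rival — S (10–4), T (11–3) — so W is the Condorcet winner.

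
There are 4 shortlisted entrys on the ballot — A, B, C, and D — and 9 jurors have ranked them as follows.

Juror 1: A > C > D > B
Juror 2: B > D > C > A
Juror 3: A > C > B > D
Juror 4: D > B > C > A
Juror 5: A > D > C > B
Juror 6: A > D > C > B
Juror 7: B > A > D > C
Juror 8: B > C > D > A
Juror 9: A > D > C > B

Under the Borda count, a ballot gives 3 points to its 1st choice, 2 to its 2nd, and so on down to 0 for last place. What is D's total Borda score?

14

Borda scores:
  A: 3 + 0 + 3 + 0 + 3 + 3 + 2 + 0 + 3 = 17
  B: 0 + 3 + 1 + 2 + 0 + 0 + 3 + 3 + 0 = 12
  C: 2 + 1 + 2 + 1 + 1 + 1 + 0 + 2 + 1 = 11
  D: 1 + 2 + 0 + 3 + 2 + 2 + 1 + 1 + 2 = 14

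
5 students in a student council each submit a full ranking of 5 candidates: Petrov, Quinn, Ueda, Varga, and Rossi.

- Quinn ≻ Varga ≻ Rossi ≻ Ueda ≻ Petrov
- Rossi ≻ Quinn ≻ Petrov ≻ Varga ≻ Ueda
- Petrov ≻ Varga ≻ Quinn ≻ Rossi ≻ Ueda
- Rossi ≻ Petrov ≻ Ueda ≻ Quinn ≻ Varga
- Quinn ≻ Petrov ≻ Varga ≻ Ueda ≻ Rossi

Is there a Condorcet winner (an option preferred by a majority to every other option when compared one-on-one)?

Head-to-head results (5 voters total):
Petrov vs Quinn: Quinn wins 3–2.
Petrov vs Ueda: Petrov wins 4–1.
Petrov vs Varga: Petrov wins 4–1.
Petrov vs Rossi: Rossi wins 3–2.
Quinn vs Ueda: Quinn wins 4–1.
Quinn vs Varga: Quinn wins 4–1.
Quinn vs Rossi: Quinn wins 3–2.
Ueda vs Varga: Varga wins 4–1.
Ueda vs Rossi: Rossi wins 4–1.
Varga vs Rossi: Varga wins 3–2.
Quinn beats each rival — Petrov (3–2), Ueda (4–1), Varga (4–1), Rossi (3–2) — so Quinn is the Condorcet winner.

Yes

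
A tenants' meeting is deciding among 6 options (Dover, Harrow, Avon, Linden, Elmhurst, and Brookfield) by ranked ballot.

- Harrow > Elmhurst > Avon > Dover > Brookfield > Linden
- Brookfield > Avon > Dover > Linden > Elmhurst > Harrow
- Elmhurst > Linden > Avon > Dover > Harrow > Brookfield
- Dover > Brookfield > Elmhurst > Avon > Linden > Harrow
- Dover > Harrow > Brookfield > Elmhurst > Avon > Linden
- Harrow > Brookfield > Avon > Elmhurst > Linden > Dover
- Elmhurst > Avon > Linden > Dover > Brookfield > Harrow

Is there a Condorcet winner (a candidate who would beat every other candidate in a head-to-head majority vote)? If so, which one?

None — there is no Condorcet winner

Head-to-head results (7 voters total):
Dover vs Harrow: Dover wins 5–2.
Dover vs Avon: Avon wins 5–2.
Dover vs Linden: Dover wins 4–3.
Dover vs Elmhurst: Elmhurst wins 4–3.
Dover vs Brookfield: Dover wins 5–2.
Harrow vs Avon: Avon wins 4–3.
Harrow vs Linden: Linden wins 4–3.
Harrow vs Elmhurst: Elmhurst wins 4–3.
Harrow vs Brookfield: Harrow wins 4–3.
Avon vs Linden: Avon wins 6–1.
Avon vs Elmhurst: Elmhurst wins 5–2.
Avon vs Brookfield: Brookfield wins 4–3.
Linden vs Elmhurst: Elmhurst wins 6–1.
Linden vs Brookfield: Brookfield wins 5–2.
Elmhurst vs Brookfield: Brookfield wins 4–3.
No candidate beats all others: Dover beats Brookfield beats Avon beats Dover, a majority cycle.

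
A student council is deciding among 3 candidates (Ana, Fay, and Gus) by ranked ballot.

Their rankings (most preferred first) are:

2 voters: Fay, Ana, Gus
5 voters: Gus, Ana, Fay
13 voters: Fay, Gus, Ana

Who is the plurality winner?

Fay

First-place vote totals:
  Ana: 0
  Fay: 15
  Gus: 5
Fay has the most first-place votes.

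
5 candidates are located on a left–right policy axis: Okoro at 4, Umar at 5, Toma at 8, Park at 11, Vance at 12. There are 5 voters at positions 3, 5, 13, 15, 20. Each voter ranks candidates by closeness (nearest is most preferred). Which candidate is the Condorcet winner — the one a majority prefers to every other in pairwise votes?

Vance

With single-peaked preferences on a line, the Condorcet winner is the candidate closest to the median voter.
The median voter (position 13) is closest to Vance at 12.
Check: Vance vs Umar — voters closer to Vance: 3 of 5.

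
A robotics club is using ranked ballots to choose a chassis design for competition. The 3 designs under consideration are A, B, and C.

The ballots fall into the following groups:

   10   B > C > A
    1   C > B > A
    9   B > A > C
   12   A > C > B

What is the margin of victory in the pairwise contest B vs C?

6

Ballots ranking B above C: 10+9 = 19.
Ballots ranking C above B: 1+12 = 13.
B wins 19–13, a margin of 6.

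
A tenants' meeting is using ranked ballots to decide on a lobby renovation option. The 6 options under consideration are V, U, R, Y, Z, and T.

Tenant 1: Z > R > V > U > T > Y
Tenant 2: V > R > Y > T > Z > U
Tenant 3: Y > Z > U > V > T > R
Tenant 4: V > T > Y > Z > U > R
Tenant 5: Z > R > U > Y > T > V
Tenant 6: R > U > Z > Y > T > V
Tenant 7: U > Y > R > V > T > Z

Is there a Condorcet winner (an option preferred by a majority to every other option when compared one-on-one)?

Head-to-head results (7 voters total):
V vs U: U wins 4–3.
V vs R: R wins 4–3.
V vs Y: Y wins 4–3.
V vs Z: Z wins 4–3.
V vs T: V wins 5–2.
U vs R: R wins 4–3.
U vs Y: U wins 4–3.
U vs Z: Z wins 5–2.
U vs T: U wins 5–2.
R vs Y: R wins 4–3.
R vs Z: Z wins 4–3.
R vs T: R wins 5–2.
Y vs Z: Y wins 4–3.
Y vs T: Y wins 5–2.
Z vs T: Z wins 4–3.
No candidate beats all others: U beats Y beats Z beats U, a majority cycle.

No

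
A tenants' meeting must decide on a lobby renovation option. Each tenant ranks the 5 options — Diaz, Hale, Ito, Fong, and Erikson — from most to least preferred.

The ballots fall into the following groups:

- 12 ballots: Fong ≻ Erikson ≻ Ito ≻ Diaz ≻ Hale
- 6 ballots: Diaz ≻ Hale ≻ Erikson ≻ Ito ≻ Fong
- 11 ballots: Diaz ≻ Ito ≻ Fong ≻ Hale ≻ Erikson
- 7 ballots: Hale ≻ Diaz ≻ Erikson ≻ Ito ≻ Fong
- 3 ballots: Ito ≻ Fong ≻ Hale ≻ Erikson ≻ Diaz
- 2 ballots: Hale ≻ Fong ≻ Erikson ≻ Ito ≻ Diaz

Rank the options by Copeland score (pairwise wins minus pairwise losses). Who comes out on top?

Pairwise results:
  Diaz vs Hale: Diaz wins 29–12.
  Diaz vs Ito: Diaz wins 24–17.
  Diaz vs Fong: Diaz wins 24–17.
  Diaz vs Erikson: Diaz wins 24–17.
  Hale vs Ito: Ito wins 26–15.
  Hale vs Fong: Fong wins 26–15.
  Hale vs Erikson: Hale wins 29–12.
  Ito vs Fong: Ito wins 27–14.
  Ito vs Erikson: Erikson wins 27–14.
  Fong vs Erikson: Fong wins 28–13.
Copeland scores (wins − losses):
  Diaz: 4 − 0 = 4
  Hale: 1 − 3 = -2
  Ito: 2 − 2 = 0
  Fong: 2 − 2 = 0
  Erikson: 1 − 3 = -2
Diaz has the best Copeland score.

Diaz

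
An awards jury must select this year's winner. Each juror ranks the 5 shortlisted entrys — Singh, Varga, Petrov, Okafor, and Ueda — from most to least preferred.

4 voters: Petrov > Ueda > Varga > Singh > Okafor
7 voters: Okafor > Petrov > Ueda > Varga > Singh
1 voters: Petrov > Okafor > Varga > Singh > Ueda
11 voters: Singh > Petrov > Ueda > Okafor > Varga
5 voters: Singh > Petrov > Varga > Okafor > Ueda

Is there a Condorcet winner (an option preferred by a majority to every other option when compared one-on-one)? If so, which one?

Head-to-head results (28 voters total):
Singh vs Varga: Singh wins 16–12.
Singh vs Petrov: Singh wins 16–12.
Singh vs Okafor: Singh wins 20–8.
Singh vs Ueda: Singh wins 17–11.
Varga vs Petrov: Petrov wins 28–0.
Varga vs Okafor: Okafor wins 19–9.
Varga vs Ueda: Ueda wins 22–6.
Petrov vs Okafor: Petrov wins 21–7.
Petrov vs Ueda: Petrov wins 28–0.
Okafor vs Ueda: Ueda wins 15–13.
Singh beats each rival — Varga (16–12), Petrov (16–12), Okafor (20–8), Ueda (17–11) — so Singh is the Condorcet winner.

Singh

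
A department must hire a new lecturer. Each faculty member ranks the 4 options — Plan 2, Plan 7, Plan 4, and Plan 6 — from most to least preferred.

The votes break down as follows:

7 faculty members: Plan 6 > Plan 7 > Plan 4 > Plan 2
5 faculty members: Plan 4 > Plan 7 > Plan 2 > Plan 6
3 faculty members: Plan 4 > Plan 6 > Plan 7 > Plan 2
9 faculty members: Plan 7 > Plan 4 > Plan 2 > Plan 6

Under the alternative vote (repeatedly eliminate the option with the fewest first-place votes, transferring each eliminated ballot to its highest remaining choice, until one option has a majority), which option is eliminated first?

Round 1: Plan 7 9, Plan 4 8, Plan 6 7, Plan 2 0. Plan 2 has the fewest and is eliminated.
Round 2: Plan 7 9, Plan 4 8, Plan 6 7. Plan 6 has the fewest and is eliminated.
Round 3: Plan 7 16, Plan 4 8. Plan 7 has a majority.

Plan 2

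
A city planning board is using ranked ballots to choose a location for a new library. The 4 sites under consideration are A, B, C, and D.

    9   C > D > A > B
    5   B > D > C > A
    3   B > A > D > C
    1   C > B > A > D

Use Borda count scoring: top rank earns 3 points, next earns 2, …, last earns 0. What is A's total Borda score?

Borda scores:
  A: 9·1 + 5·0 + 3·2 + 1 = 16
  B: 9·0 + 5·3 + 3·3 + 2 = 26
  C: 9·3 + 5·1 + 3·0 + 3 = 35
  D: 9·2 + 5·2 + 3·1 + 0 = 31

16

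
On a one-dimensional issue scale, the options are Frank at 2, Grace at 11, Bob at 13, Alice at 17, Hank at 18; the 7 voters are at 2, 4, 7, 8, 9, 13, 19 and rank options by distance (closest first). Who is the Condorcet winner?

With single-peaked preferences on a line, the Condorcet winner is the candidate closest to the median voter.
The median voter (position 8) is closest to Grace at 11.
Check: Grace vs Alice — voters closer to Grace: 6 of 7.

Grace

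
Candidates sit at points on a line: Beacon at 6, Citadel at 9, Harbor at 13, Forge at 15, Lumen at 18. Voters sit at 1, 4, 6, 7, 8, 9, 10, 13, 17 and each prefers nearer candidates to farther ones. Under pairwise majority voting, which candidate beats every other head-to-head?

Citadel

With single-peaked preferences on a line, the Condorcet winner is the candidate closest to the median voter.
The median voter (position 8) is closest to Citadel at 9.
Check: Citadel vs Forge — voters closer to Citadel: 7 of 9.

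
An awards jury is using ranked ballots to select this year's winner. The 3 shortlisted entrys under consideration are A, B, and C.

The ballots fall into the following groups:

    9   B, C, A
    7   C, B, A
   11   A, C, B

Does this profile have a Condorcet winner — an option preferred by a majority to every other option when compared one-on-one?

Head-to-head results (27 voters total):
A vs B: B wins 16–11.
A vs C: C wins 16–11.
B vs C: C wins 18–9.
C beats each rival — A (16–11), B (18–9) — so C is the Condorcet winner.

Yes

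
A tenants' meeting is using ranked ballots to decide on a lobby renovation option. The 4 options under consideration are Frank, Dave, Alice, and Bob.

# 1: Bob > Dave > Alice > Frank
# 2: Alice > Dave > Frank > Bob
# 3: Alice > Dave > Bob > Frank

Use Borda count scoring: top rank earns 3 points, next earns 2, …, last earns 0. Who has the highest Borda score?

Borda scores:
  Frank: 0 + 1 + 0 = 1
  Dave: 2 + 2 + 2 = 6
  Alice: 1 + 3 + 3 = 7
  Bob: 3 + 0 + 1 = 4
Alice has the highest total.

Alice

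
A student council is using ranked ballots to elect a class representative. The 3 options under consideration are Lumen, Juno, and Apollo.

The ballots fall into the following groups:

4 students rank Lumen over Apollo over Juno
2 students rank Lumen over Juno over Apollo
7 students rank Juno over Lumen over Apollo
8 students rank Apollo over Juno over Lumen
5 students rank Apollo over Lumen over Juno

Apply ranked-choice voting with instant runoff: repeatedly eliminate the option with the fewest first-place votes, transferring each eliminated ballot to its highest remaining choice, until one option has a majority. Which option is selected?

Apollo

Round 1: Apollo 13, Juno 7, Lumen 6. Lumen has the fewest and is eliminated.
Round 2: Apollo 17, Juno 9. Apollo has a majority.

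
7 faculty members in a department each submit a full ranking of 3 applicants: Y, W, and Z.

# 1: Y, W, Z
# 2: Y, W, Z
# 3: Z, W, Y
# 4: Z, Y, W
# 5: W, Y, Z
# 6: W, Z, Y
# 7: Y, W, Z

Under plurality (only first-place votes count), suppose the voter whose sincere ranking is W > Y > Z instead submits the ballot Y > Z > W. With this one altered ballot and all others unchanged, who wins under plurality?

First-place totals with the altered ballot: Y 4, W 1, Z 2.
The winner is unchanged: still Y.

Y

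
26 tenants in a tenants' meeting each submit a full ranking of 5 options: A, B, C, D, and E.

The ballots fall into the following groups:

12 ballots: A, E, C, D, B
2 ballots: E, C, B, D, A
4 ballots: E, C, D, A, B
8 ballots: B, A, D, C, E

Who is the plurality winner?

First-place vote totals:
  A: 12
  B: 8
  C: 0
  D: 0
  E: 6
A has the most first-place votes.

A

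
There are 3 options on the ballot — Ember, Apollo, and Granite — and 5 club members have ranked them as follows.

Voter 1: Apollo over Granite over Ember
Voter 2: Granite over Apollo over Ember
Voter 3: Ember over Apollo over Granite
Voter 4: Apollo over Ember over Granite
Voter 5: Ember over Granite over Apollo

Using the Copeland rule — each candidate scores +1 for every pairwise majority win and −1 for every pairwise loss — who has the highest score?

Apollo

Pairwise results:
  Ember vs Apollo: Apollo wins 3–2.
  Ember vs Granite: Ember wins 3–2.
  Apollo vs Granite: Apollo wins 3–2.
Copeland scores (wins − losses):
  Ember: 1 − 1 = 0
  Apollo: 2 − 0 = 2
  Granite: 0 − 2 = -2
Apollo has the best Copeland score.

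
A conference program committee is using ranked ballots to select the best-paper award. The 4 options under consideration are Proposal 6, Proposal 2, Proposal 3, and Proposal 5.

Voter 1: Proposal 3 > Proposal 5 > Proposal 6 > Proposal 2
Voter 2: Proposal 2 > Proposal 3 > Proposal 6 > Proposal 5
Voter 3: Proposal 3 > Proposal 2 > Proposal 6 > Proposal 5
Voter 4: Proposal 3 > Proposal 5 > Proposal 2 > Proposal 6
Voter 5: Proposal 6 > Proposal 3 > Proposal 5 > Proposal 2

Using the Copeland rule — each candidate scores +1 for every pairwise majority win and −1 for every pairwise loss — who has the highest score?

Proposal 3

Pairwise results:
  Proposal 6 vs Proposal 2: Proposal 2 wins 3–2.
  Proposal 6 vs Proposal 3: Proposal 3 wins 4–1.
  Proposal 6 vs Proposal 5: Proposal 6 wins 3–2.
  Proposal 2 vs Proposal 3: Proposal 3 wins 4–1.
  Proposal 2 vs Proposal 5: Proposal 5 wins 3–2.
  Proposal 3 vs Proposal 5: Proposal 3 wins 5–0.
Copeland scores (wins − losses):
  Proposal 6: 1 − 2 = -1
  Proposal 2: 1 − 2 = -1
  Proposal 3: 3 − 0 = 3
  Proposal 5: 1 − 2 = -1
Proposal 3 has the best Copeland score.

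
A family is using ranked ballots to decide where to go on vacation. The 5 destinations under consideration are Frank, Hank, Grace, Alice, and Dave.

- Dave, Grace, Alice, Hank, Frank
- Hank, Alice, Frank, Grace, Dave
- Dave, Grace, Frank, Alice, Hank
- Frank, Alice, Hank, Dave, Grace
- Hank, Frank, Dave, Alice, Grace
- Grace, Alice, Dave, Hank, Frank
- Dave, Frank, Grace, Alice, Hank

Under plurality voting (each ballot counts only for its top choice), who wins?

First-place vote totals:
  Frank: 1
  Hank: 2
  Grace: 1
  Alice: 0
  Dave: 3
Dave has the most first-place votes.

Dave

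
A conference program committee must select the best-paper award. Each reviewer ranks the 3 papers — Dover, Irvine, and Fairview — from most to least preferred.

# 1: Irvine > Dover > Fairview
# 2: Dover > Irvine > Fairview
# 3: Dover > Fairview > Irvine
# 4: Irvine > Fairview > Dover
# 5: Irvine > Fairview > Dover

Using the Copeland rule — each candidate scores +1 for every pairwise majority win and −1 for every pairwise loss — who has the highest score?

Irvine

Pairwise results:
  Dover vs Irvine: Irvine wins 3–2.
  Dover vs Fairview: Dover wins 3–2.
  Irvine vs Fairview: Irvine wins 4–1.
Copeland scores (wins − losses):
  Dover: 1 − 1 = 0
  Irvine: 2 − 0 = 2
  Fairview: 0 − 2 = -2
Irvine has the best Copeland score.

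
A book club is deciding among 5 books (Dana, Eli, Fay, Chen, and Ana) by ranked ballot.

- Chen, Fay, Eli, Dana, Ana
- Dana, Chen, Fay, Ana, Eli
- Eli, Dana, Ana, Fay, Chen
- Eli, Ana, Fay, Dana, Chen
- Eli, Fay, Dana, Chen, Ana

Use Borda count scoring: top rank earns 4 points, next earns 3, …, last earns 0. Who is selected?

Eli

Borda scores:
  Dana: 1 + 4 + 3 + 1 + 2 = 11
  Eli: 2 + 0 + 4 + 4 + 4 = 14
  Fay: 3 + 2 + 1 + 2 + 3 = 11
  Chen: 4 + 3 + 0 + 0 + 1 = 8
  Ana: 0 + 1 + 2 + 3 + 0 = 6
Eli has the highest total.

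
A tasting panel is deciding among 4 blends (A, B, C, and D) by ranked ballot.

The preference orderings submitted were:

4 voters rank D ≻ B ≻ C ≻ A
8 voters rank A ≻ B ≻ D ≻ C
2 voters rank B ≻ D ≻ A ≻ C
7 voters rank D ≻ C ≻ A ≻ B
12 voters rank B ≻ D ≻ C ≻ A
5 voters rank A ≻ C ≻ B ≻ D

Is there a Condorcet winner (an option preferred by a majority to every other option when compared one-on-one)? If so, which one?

Head-to-head results (38 voters total):
A vs B: A wins 20–18.
A vs C: C wins 23–15.
A vs D: D wins 25–13.
B vs C: B wins 26–12.
B vs D: B wins 27–11.
C vs D: D wins 33–5.
No candidate beats all others: A beats B beats C beats A, a majority cycle.

There is no Condorcet winner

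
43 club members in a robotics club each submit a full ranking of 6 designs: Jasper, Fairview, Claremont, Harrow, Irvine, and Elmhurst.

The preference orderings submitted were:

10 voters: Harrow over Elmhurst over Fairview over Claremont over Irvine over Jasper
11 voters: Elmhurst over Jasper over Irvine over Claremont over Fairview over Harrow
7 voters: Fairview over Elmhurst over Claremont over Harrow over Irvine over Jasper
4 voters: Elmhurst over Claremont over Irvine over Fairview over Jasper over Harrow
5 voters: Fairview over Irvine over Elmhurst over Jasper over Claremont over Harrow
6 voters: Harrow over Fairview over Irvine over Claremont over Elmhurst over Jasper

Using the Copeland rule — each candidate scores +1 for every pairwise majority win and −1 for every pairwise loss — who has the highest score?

Elmhurst

Pairwise results:
  Jasper vs Fairview: Fairview wins 32–11.
  Jasper vs Claremont: Claremont wins 27–16.
  Jasper vs Harrow: Harrow wins 23–20.
  Jasper vs Irvine: Irvine wins 32–11.
  Jasper vs Elmhurst: Elmhurst wins 43–0.
  Fairview vs Claremont: Fairview wins 28–15.
  Fairview vs Harrow: Fairview wins 27–16.
  Fairview vs Irvine: Fairview wins 28–15.
  Fairview vs Elmhurst: Elmhurst wins 25–18.
  Claremont vs Harrow: Claremont wins 27–16.
  Claremont vs Irvine: Irvine wins 22–21.
  Claremont vs Elmhurst: Elmhurst wins 37–6.
  Harrow vs Irvine: Harrow wins 23–20.
  Harrow vs Elmhurst: Elmhurst wins 27–16.
  Irvine vs Elmhurst: Elmhurst wins 32–11.
Copeland scores (wins − losses):
  Jasper: 0 − 5 = -5
  Fairview: 4 − 1 = 3
  Claremont: 2 − 3 = -1
  Harrow: 2 − 3 = -1
  Irvine: 2 − 3 = -1
  Elmhurst: 5 − 0 = 5
Elmhurst has the best Copeland score.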